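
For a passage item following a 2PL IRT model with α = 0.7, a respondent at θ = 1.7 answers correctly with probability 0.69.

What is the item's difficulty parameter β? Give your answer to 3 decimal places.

P(θ) = 1 / (1 + exp(−α(θ − β)))
logit(0.69) = ln(0.69/0.31) = 0.8001
β = θ − logit/(α) = 1.7 − 0.8001/0.7000 = 0.5570

0.557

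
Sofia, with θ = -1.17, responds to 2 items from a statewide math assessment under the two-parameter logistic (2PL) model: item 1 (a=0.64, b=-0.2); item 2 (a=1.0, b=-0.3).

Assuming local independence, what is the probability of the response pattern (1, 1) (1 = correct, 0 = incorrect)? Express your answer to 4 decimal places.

P(θ) = 1 / (1 + exp(−a(θ − b)))
P_1 = 1/(1+e^{0.6208}) = 0.3496
P_2 = 1/(1+e^{0.8700}) = 0.2953
L = P_1 × P_2 = 0.3496 × 0.2953 = 0.10322

0.1032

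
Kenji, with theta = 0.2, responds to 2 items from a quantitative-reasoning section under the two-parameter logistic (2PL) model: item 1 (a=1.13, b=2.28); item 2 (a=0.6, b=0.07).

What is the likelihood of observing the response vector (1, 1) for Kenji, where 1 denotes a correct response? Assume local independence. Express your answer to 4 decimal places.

0.0452

P(theta) = 1 / (1 + exp(−a(theta − b)))
P_1 = 1/(1+e^{2.3504}) = 0.0870
P_2 = 1/(1+e^{-0.0780}) = 0.5195
L = P_1 × P_2 = 0.0870 × 0.5195 = 0.04521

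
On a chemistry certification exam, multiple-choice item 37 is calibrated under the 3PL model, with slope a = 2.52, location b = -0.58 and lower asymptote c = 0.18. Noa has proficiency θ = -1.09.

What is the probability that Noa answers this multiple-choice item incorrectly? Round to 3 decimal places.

P(θ) = c + (1 − c) · 1 / (1 + exp(−a(θ − b)))
Exponent: 2.52 × (-1.09 − (-0.58)) = -1.2852
1/(1 + e^{1.2852}) = 0.2167
P = 0.18 + 0.82 × 0.2167 = 0.3577
P(incorrect) = 1 − 0.3577 = 0.6423

0.642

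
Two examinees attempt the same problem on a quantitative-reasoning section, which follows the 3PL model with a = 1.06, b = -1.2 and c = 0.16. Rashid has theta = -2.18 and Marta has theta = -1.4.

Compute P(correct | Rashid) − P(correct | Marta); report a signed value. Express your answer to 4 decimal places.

-0.1561

P(theta) = c + (1 − c) · 1 / (1 + exp(−a(theta − b)))
P(Rashid) = 0.3796  [exponent -1.0388]
P(Marta) = 0.5356  [exponent -0.2120]
Difference = 0.3796 − 0.5356 = -0.1561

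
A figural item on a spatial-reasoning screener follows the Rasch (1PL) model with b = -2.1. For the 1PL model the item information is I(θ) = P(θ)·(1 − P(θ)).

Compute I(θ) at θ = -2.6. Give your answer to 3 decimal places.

0.235

P = 1/(1+e^{0.5000}) = 0.3775
P(1−P) = 0.3775 × 0.6225 = 0.2350
I = P(1−P) = 0.23500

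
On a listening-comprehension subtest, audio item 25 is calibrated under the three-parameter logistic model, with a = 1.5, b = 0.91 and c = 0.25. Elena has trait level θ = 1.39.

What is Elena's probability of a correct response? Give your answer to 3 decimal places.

0.754

P(θ) = c + (1 − c) · 1 / (1 + exp(−a(θ − b)))
Exponent: 1.5 × (1.39 − 0.91) = 0.7200
1/(1 + e^{-0.7200}) = 0.6726
P = 0.25 + 0.75 × 0.6726 = 0.7545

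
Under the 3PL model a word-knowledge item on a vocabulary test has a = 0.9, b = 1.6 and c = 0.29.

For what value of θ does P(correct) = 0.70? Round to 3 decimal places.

1.947

P(θ) = c + (1 − c) · 1 / (1 + exp(−a(θ − b)))
Remove guessing floor: (0.70 − 0.29)/(1 − 0.29) = 0.5775
logit = ln(0.5775/0.4225) = 0.3124
θ = b + logit/(a) = 1.6 + 0.3124/0.9000 = 1.9471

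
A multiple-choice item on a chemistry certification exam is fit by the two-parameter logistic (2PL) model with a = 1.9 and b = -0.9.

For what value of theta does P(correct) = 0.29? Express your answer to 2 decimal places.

P(theta) = 1 / (1 + exp(−a(theta − b)))
logit = ln(0.2900/0.7100) = -0.8954
theta = b + logit/(a) = -0.9 + (-0.8954)/1.9000 = -1.3713

-1.37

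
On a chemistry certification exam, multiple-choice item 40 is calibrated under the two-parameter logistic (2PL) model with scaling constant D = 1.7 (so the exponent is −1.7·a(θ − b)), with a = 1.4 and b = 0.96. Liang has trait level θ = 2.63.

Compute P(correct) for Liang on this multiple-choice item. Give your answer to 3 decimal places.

0.982

P(θ) = 1 / (1 + exp(−D·a(θ − b)))
Exponent: 1.7 × 1.4 × (2.63 − 0.96) = 3.9746
1/(1 + e^{-3.9746}) = 0.9816
P = 0.9816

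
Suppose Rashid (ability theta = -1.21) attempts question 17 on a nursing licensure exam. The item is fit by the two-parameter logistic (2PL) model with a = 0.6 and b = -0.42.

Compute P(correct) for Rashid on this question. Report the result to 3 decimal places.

0.384

P(theta) = 1 / (1 + exp(−a(theta − b)))
Exponent: 0.6 × (-1.21 − (-0.42)) = -0.4740
1/(1 + e^{0.4740}) = 0.3837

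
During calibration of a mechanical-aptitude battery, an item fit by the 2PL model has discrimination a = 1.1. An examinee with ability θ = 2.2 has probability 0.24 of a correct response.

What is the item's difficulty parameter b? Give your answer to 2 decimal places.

3.25

P(θ) = 1 / (1 + exp(−a(θ − b)))
logit(0.24) = ln(0.24/0.76) = -1.1527
b = θ − logit/(a) = 2.2 − (-1.1527)/1.1000 = 3.2479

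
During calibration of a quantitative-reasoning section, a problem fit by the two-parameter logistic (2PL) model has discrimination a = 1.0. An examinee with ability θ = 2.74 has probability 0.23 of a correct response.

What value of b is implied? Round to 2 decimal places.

3.95

P(θ) = 1 / (1 + exp(−a(θ − b)))
logit(0.23) = ln(0.23/0.77) = -1.2083
b = θ − logit/(a) = 2.74 − (-1.2083)/1.0000 = 3.9483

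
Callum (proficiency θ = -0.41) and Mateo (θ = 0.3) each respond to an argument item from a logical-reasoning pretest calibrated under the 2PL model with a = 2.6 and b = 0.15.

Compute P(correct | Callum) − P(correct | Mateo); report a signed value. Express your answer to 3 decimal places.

-0.407

P(θ) = 1 / (1 + exp(−a(θ − b)))
P(Callum) = 0.1891  [exponent -1.4560]
P(Mateo) = 0.5963  [exponent 0.3900]
Difference = 0.1891 − 0.5963 = -0.4072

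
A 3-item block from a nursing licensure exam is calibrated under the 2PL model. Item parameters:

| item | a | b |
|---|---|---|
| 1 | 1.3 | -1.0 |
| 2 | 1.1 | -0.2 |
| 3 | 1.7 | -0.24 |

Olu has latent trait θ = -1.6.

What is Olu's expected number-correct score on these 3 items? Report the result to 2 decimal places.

0.58

P(θ) = 1 / (1 + exp(−a(θ − b)))
P_1 = 1/(1+e^{0.7800}) = 0.3143
P_2 = 1/(1+e^{1.5400}) = 0.1765
P_3 = 1/(1+e^{2.3120}) = 0.0901
E[score] = 0.3143 + 0.1765 + 0.0901 = 0.5810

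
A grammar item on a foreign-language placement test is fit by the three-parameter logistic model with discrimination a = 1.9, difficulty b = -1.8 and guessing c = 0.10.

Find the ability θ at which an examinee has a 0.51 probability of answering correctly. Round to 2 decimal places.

P(θ) = c + (1 − c) · 1 / (1 + exp(−a(θ − b)))
Remove guessing floor: (0.51 − 0.10)/(1 − 0.10) = 0.4556
logit = ln(0.4556/0.5444) = -0.1782
θ = b + logit/(a) = -1.8 + (-0.1782)/1.9000 = -1.8938

-1.89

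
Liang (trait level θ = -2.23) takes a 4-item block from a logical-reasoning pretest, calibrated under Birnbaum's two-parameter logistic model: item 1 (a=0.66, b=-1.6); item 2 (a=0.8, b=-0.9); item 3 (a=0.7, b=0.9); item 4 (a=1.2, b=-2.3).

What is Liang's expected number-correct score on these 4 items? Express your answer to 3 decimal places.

P(θ) = 1 / (1 + exp(−a(θ − b)))
P_1 = 1/(1+e^{0.4158}) = 0.3975
P_2 = 1/(1+e^{1.0640}) = 0.2565
P_3 = 1/(1+e^{2.1910}) = 0.1006
P_4 = 1/(1+e^{-0.0840}) = 0.5210
E[score] = 0.3975 + 0.2565 + 0.1006 + 0.5210 = 1.2756

1.276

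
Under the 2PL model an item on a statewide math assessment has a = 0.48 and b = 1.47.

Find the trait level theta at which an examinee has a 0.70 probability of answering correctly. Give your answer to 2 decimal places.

P(theta) = 1 / (1 + exp(−a(theta − b)))
logit = ln(0.7000/0.3000) = 0.8473
theta = b + logit/(a) = 1.47 + 0.8473/0.4800 = 3.2352

3.24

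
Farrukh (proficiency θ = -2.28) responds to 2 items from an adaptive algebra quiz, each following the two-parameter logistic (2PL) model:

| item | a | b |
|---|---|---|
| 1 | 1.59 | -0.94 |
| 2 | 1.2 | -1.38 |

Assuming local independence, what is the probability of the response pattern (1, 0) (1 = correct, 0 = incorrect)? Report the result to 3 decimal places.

0.079

P(θ) = 1 / (1 + exp(−a(θ − b)))
P_1 = 1/(1+e^{2.1306}) = 0.1062
P_2 = 1/(1+e^{1.0800}) = 0.2535
L = P_1 × (1−P_2) = 0.1062 × 0.7465 = 0.07925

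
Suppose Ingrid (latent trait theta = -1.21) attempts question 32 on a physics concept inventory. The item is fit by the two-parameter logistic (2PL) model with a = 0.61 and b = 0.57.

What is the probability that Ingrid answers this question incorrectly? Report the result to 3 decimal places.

0.748

P(theta) = 1 / (1 + exp(−a(theta − b)))
Exponent: 0.61 × (-1.21 − 0.57) = -1.0858
1/(1 + e^{1.0858}) = 0.2524
P(incorrect) = 1 − 0.2524 = 0.7476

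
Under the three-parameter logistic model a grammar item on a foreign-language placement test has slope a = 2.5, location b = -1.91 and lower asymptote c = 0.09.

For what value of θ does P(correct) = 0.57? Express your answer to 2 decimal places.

P(θ) = c + (1 − c) · 1 / (1 + exp(−a(θ − b)))
Remove guessing floor: (0.57 − 0.09)/(1 − 0.09) = 0.5275
logit = ln(0.5275/0.4725) = 0.1100
θ = b + logit/(a) = -1.91 + 0.1100/2.5000 = -1.8660

-1.87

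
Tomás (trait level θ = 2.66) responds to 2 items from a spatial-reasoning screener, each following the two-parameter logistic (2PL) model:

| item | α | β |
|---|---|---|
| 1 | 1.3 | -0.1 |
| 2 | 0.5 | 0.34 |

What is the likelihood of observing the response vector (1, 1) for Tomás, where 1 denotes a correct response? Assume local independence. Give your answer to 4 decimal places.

0.7408

P(θ) = 1 / (1 + exp(−α(θ − β)))
P_1 = 1/(1+e^{-3.5880}) = 0.9731
P_2 = 1/(1+e^{-1.1600}) = 0.7613
L = P_1 × P_2 = 0.9731 × 0.7613 = 0.74085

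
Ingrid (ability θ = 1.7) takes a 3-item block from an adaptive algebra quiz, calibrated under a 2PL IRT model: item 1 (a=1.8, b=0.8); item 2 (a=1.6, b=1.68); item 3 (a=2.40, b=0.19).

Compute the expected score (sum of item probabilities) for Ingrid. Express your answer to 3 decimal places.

2.317

P(θ) = 1 / (1 + exp(−a(θ − b)))
P_1 = 1/(1+e^{-1.6200}) = 0.8348
P_2 = 1/(1+e^{-0.0320}) = 0.5080
P_3 = 1/(1+e^{-3.6240}) = 0.9740
E[score] = 0.8348 + 0.5080 + 0.9740 = 2.3168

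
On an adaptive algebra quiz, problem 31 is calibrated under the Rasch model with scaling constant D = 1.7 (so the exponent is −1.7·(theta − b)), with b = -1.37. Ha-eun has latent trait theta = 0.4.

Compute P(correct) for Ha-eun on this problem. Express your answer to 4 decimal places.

P(theta) = 1 / (1 + exp(−D·(theta − b)))
Exponent: 1.7 × (0.4 − (-1.37)) = 3.0090
1/(1 + e^{-3.0090}) = 0.9530
P = 0.9530

0.9530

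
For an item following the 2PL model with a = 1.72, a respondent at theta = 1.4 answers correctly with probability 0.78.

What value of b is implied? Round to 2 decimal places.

P(theta) = 1 / (1 + exp(−a(theta − b)))
logit(0.78) = ln(0.78/0.22) = 1.2657
b = theta − logit/(a) = 1.4 − 1.2657/1.7200 = 0.6641

0.66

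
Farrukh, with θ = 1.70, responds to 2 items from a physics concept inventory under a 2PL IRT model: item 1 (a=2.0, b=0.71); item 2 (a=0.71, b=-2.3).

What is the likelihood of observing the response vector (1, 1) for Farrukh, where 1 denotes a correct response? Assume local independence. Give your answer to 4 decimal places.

0.8302

P(θ) = 1 / (1 + exp(−a(θ − b)))
P_1 = 1/(1+e^{-1.9800}) = 0.8787
P_2 = 1/(1+e^{-2.8400}) = 0.9448
L = P_1 × P_2 = 0.8787 × 0.9448 = 0.83018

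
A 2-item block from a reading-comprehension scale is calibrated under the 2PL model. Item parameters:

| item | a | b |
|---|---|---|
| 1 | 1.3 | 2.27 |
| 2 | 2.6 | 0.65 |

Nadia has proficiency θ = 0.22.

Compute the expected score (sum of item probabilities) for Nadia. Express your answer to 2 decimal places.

P(θ) = 1 / (1 + exp(−a(θ − b)))
P_1 = 1/(1+e^{2.6650}) = 0.0651
P_2 = 1/(1+e^{1.1180}) = 0.2464
E[score] = 0.0651 + 0.2464 = 0.3115

0.31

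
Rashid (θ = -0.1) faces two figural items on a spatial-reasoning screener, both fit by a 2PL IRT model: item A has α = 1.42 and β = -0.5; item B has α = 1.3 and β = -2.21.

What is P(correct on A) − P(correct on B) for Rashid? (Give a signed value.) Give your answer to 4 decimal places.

P(θ) = 1 / (1 + exp(−α(θ − β)))
P_A = 0.6383
P_B = 0.9395
P_A − P_B = -0.3012

-0.3012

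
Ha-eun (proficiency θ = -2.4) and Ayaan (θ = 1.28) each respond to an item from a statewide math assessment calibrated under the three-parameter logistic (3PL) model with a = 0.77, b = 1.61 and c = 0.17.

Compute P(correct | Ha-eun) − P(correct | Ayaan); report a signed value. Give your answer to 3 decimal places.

P(θ) = c + (1 − c) · 1 / (1 + exp(−a(θ − b)))
P(Ha-eun) = 0.2062  [exponent -3.0877]
P(Ayaan) = 0.5326  [exponent -0.2541]
Difference = 0.2062 − 0.5326 = -0.3264

-0.326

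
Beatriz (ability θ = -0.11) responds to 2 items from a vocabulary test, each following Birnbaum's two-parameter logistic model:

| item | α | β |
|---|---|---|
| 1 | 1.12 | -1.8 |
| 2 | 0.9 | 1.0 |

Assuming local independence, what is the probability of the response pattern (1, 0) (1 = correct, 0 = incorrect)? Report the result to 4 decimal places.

P(θ) = 1 / (1 + exp(−α(θ − β)))
P_1 = 1/(1+e^{-1.8928}) = 0.8691
P_2 = 1/(1+e^{0.9990}) = 0.2691
L = P_1 × (1−P_2) = 0.8691 × 0.7309 = 0.63517

0.6352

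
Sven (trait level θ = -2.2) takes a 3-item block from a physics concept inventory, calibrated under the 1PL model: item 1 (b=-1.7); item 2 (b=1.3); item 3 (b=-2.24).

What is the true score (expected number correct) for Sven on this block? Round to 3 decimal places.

P(θ) = 1 / (1 + exp(−(θ − b)))
P_1 = 1/(1+e^{0.5000}) = 0.3775
P_2 = 1/(1+e^{3.5000}) = 0.0293
P_3 = 1/(1+e^{-0.0400}) = 0.5100
E[score] = 0.3775 + 0.0293 + 0.5100 = 0.9169

0.917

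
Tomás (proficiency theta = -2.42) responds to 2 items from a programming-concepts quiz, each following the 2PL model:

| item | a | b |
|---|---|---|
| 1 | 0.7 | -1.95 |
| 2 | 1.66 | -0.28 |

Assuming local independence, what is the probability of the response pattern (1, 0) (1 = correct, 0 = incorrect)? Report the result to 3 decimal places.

P(theta) = 1 / (1 + exp(−a(theta − b)))
P_1 = 1/(1+e^{0.3290}) = 0.4185
P_2 = 1/(1+e^{3.5524}) = 0.0279
L = P_1 × (1−P_2) = 0.4185 × 0.9721 = 0.40683

0.407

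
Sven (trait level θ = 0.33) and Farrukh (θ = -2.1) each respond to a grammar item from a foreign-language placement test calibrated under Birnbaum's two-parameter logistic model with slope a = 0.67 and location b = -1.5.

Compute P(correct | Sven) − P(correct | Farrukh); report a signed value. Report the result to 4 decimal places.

0.3723

P(θ) = 1 / (1 + exp(−a(θ − b)))
P(Sven) = 0.7731  [exponent 1.2261]
P(Farrukh) = 0.4008  [exponent -0.4020]
Difference = 0.7731 − 0.4008 = 0.3723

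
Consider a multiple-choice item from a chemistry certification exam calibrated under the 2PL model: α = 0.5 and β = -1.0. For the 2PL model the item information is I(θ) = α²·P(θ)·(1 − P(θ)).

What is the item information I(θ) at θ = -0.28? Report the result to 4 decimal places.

0.0605

P = 1/(1+e^{-0.3600}) = 0.5890
P(1−P) = 0.5890 × 0.4110 = 0.2421
I = α² × P(1−P) = 0.5² × 0.2421 = 0.06052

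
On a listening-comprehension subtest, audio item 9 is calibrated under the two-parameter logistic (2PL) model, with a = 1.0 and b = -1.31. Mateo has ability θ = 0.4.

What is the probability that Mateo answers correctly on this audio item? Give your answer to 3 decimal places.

0.847

P(θ) = 1 / (1 + exp(−a(θ − b)))
Exponent: 1.0 × (0.4 − (-1.31)) = 1.7100
1/(1 + e^{-1.7100}) = 0.8468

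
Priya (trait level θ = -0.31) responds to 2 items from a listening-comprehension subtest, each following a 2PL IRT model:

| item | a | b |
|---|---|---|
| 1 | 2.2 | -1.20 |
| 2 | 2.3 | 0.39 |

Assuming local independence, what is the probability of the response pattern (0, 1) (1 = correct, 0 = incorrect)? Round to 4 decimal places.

P(θ) = 1 / (1 + exp(−a(θ − b)))
P_1 = 1/(1+e^{-1.9580}) = 0.8763
P_2 = 1/(1+e^{1.6100}) = 0.1666
L = (1−P_1) × P_2 = 0.1237 × 0.1666 = 0.02060

0.0206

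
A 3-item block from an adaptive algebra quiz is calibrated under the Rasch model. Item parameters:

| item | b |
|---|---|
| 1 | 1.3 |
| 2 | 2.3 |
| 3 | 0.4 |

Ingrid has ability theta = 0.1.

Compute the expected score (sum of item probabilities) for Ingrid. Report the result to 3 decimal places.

P(theta) = 1 / (1 + exp(−(theta − b)))
P_1 = 1/(1+e^{1.2000}) = 0.2315
P_2 = 1/(1+e^{2.2000}) = 0.0998
P_3 = 1/(1+e^{0.3000}) = 0.4256
E[score] = 0.2315 + 0.0998 + 0.4256 = 0.7568

0.757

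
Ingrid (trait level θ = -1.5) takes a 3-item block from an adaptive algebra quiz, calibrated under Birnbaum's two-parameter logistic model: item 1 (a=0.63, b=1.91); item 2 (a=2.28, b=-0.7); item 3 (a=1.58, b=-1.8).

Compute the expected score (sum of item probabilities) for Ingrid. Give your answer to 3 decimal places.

P(θ) = 1 / (1 + exp(−a(θ − b)))
P_1 = 1/(1+e^{2.1483}) = 0.1045
P_2 = 1/(1+e^{1.8240}) = 0.1390
P_3 = 1/(1+e^{-0.4740}) = 0.6163
E[score] = 0.1045 + 0.1390 + 0.6163 = 0.8598

0.860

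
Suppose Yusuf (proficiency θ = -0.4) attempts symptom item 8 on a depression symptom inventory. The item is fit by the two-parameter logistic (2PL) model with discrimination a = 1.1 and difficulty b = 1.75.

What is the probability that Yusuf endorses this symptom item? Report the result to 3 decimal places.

P(θ) = 1 / (1 + exp(−a(θ − b)))
Exponent: 1.1 × (-0.4 − 1.75) = -2.3650
1/(1 + e^{2.3650}) = 0.0859

0.086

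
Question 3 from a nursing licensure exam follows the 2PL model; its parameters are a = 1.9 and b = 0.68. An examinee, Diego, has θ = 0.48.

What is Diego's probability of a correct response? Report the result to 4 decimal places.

P(θ) = 1 / (1 + exp(−a(θ − b)))
Exponent: 1.9 × (0.48 − 0.68) = -0.3800
1/(1 + e^{0.3800}) = 0.4061

0.4061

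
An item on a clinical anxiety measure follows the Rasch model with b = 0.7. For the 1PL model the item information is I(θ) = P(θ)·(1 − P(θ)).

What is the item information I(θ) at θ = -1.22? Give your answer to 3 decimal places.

P = 1/(1+e^{1.9200}) = 0.1279
P(1−P) = 0.1279 × 0.8721 = 0.1115
I = P(1−P) = 0.11151

0.112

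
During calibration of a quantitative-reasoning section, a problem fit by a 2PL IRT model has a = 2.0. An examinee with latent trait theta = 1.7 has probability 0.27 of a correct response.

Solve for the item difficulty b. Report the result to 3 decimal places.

P(theta) = 1 / (1 + exp(−a(theta − b)))
logit(0.27) = ln(0.27/0.73) = -0.9946
b = theta − logit/(a) = 1.7 − (-0.9946)/2.0000 = 2.1973

2.197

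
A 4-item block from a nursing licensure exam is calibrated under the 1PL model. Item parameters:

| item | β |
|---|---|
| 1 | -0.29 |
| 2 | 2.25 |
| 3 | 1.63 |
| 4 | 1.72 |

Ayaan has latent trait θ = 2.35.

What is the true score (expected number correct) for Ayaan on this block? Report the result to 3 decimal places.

2.783

P(θ) = 1 / (1 + exp(−(θ − β)))
P_1 = 1/(1+e^{-2.6400}) = 0.9334
P_2 = 1/(1+e^{-0.1000}) = 0.5250
P_3 = 1/(1+e^{-0.7200}) = 0.6726
P_4 = 1/(1+e^{-0.6300}) = 0.6525
E[score] = 0.9334 + 0.5250 + 0.6726 + 0.6525 = 2.7835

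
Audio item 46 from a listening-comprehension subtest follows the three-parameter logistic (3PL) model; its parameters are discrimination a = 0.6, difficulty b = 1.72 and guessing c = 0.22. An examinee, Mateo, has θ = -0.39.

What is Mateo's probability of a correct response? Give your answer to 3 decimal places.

0.392

P(θ) = c + (1 − c) · 1 / (1 + exp(−a(θ − b)))
Exponent: 0.6 × (-0.39 − 1.72) = -1.2660
1/(1 + e^{1.2660}) = 0.2199
P = 0.22 + 0.78 × 0.2199 = 0.3916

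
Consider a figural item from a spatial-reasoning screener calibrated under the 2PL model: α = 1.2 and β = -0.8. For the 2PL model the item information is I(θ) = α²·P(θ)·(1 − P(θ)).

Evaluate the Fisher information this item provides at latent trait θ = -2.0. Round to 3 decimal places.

P = 1/(1+e^{1.4400}) = 0.1915
P(1−P) = 0.1915 × 0.8085 = 0.1549
I = α² × P(1−P) = 1.2² × 0.1549 = 0.22299

0.223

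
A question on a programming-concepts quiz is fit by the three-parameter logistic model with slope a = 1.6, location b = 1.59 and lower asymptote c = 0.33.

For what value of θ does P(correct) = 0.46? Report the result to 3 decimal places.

P(θ) = c + (1 − c) · 1 / (1 + exp(−a(θ − b)))
Remove guessing floor: (0.46 − 0.33)/(1 − 0.33) = 0.1940
logit = ln(0.1940/0.8060) = -1.4240
θ = b + logit/(a) = 1.59 + (-1.4240)/1.6000 = 0.7000

0.700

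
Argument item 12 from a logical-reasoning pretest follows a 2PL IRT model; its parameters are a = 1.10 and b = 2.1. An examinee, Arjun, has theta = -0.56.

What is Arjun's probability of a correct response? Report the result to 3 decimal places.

0.051

P(theta) = 1 / (1 + exp(−a(theta − b)))
Exponent: 1.10 × (-0.56 − 2.1) = -2.9260
1/(1 + e^{2.9260}) = 0.0509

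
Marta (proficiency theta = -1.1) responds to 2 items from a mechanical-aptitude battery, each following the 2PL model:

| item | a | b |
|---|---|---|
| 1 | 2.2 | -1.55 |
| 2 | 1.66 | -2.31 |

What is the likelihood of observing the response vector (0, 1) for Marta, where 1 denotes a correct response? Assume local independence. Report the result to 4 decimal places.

P(theta) = 1 / (1 + exp(−a(theta − b)))
P_1 = 1/(1+e^{-0.9900}) = 0.7291
P_2 = 1/(1+e^{-2.0086}) = 0.8817
L = (1−P_1) × P_2 = 0.2709 × 0.8817 = 0.23886

0.2389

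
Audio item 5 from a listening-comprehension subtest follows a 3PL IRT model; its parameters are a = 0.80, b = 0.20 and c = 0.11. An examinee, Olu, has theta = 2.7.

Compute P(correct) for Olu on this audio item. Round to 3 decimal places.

P(theta) = c + (1 − c) · 1 / (1 + exp(−a(theta − b)))
Exponent: 0.80 × (2.7 − 0.20) = 2.0000
1/(1 + e^{-2.0000}) = 0.8808
P = 0.11 + 0.89 × 0.8808 = 0.8939

0.894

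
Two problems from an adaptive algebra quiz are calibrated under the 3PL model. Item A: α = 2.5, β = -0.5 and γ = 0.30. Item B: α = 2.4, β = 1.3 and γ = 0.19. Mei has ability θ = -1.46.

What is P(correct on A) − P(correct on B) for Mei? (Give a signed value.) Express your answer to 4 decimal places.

0.1671

P(θ) = γ + (1 − γ) · 1 / (1 + exp(−α(θ − β)))
P_A = 0.3582
P_B = 0.1911
P_A − P_B = 0.1671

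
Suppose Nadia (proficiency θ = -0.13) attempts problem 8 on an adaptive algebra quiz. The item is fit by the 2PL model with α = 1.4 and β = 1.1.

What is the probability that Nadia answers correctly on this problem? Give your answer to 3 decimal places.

P(θ) = 1 / (1 + exp(−α(θ − β)))
Exponent: 1.4 × (-0.13 − 1.1) = -1.7220
1/(1 + e^{1.7220}) = 0.1516

0.152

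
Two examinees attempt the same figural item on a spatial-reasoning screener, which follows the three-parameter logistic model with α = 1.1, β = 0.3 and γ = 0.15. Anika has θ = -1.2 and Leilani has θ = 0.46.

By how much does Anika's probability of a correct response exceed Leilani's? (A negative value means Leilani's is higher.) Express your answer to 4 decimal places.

-0.3254

P(θ) = γ + (1 − γ) · 1 / (1 + exp(−α(θ − β)))
P(Anika) = 0.2869  [exponent -1.6500]
P(Leilani) = 0.6123  [exponent 0.1760]
Difference = 0.2869 − 0.6123 = -0.3254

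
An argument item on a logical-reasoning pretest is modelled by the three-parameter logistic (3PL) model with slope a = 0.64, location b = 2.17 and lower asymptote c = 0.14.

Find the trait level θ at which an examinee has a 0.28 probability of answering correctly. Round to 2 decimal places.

-0.39

P(θ) = c + (1 − c) · 1 / (1 + exp(−a(θ − b)))
Remove guessing floor: (0.28 − 0.14)/(1 − 0.14) = 0.1628
logit = ln(0.1628/0.8372) = -1.6376
θ = b + logit/(a) = 2.17 + (-1.6376)/0.6400 = -0.3888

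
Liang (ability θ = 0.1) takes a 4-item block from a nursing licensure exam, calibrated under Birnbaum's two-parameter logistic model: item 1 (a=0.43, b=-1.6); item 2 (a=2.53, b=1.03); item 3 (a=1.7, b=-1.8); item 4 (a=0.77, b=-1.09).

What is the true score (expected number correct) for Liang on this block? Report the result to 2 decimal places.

2.44

P(θ) = 1 / (1 + exp(−a(θ − b)))
P_1 = 1/(1+e^{-0.7310}) = 0.6750
P_2 = 1/(1+e^{2.3529}) = 0.0868
P_3 = 1/(1+e^{-3.2300}) = 0.9619
P_4 = 1/(1+e^{-0.9163}) = 0.7143
E[score] = 0.6750 + 0.0868 + 0.9619 + 0.7143 = 2.4381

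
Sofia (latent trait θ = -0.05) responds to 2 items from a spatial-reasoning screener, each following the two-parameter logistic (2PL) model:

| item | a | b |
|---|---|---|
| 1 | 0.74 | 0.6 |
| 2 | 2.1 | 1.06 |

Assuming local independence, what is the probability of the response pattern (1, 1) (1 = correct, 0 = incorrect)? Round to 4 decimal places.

P(θ) = 1 / (1 + exp(−a(θ − b)))
P_1 = 1/(1+e^{0.4810}) = 0.3820
P_2 = 1/(1+e^{2.3310}) = 0.0886
L = P_1 × P_2 = 0.3820 × 0.0886 = 0.03384

0.0338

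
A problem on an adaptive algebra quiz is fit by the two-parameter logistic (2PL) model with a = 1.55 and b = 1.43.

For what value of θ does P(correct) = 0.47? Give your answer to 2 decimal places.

P(θ) = 1 / (1 + exp(−a(θ − b)))
logit = ln(0.4700/0.5300) = -0.1201
θ = b + logit/(a) = 1.43 + (-0.1201)/1.5500 = 1.3525

1.35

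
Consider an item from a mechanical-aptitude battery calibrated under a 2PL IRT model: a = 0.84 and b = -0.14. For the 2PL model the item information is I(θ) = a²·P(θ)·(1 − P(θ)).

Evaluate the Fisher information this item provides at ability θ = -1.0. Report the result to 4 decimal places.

P = 1/(1+e^{0.7224}) = 0.3269
P(1−P) = 0.3269 × 0.6731 = 0.2200
I = a² × P(1−P) = 0.84² × 0.2200 = 0.15525

0.1552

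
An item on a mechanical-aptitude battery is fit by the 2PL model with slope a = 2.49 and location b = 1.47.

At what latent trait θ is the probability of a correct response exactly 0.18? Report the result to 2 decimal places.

P(θ) = 1 / (1 + exp(−a(θ − b)))
logit = ln(0.1800/0.8200) = -1.5163
θ = b + logit/(a) = 1.47 + (-1.5163)/2.4900 = 0.8610

0.86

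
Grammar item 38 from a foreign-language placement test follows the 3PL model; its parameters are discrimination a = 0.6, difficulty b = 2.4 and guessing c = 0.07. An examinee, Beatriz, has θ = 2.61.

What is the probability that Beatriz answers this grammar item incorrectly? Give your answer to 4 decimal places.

0.4357

P(θ) = c + (1 − c) · 1 / (1 + exp(−a(θ − b)))
Exponent: 0.6 × (2.61 − 2.4) = 0.1260
1/(1 + e^{-0.1260}) = 0.5315
P = 0.07 + 0.93 × 0.5315 = 0.5643
P(incorrect) = 1 − 0.5643 = 0.4357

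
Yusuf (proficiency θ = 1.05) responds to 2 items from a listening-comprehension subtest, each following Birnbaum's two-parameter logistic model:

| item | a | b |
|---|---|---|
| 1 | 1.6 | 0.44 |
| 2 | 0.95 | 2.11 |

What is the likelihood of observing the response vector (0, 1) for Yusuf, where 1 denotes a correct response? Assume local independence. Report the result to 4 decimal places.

0.0732

P(θ) = 1 / (1 + exp(−a(θ − b)))
P_1 = 1/(1+e^{-0.9760}) = 0.7263
P_2 = 1/(1+e^{1.0070}) = 0.2676
L = (1−P_1) × P_2 = 0.2737 × 0.2676 = 0.07323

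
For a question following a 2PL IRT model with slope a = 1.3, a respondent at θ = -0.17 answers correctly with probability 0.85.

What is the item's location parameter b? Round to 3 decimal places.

-1.504

P(θ) = 1 / (1 + exp(−a(θ − b)))
logit(0.85) = ln(0.85/0.15) = 1.7346
b = θ − logit/(a) = -0.17 − 1.7346/1.3000 = -1.5043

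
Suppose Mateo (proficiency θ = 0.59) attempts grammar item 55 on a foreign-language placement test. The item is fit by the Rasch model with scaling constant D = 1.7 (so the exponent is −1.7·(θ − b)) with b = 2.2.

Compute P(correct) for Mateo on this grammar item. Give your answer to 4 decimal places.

P(θ) = 1 / (1 + exp(−D·(θ − b)))
Exponent: 1.7 × (0.59 − 2.2) = -2.7370
1/(1 + e^{2.7370}) = 0.0608
P = 0.0608

0.0608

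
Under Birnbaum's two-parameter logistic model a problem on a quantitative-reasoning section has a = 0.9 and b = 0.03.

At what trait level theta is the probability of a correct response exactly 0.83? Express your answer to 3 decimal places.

P(theta) = 1 / (1 + exp(−a(theta − b)))
logit = ln(0.8300/0.1700) = 1.5856
theta = b + logit/(a) = 0.03 + 1.5856/0.9000 = 1.7918

1.792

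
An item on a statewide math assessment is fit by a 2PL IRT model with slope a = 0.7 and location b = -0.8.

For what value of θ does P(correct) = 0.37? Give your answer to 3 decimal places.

P(θ) = 1 / (1 + exp(−a(θ − b)))
logit = ln(0.3700/0.6300) = -0.5322
θ = b + logit/(a) = -0.8 + (-0.5322)/0.7000 = -1.5603

-1.560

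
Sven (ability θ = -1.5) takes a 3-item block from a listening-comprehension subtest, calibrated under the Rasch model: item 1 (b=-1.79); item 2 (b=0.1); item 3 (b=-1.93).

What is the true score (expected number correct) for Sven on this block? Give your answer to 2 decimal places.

P(θ) = 1 / (1 + exp(−(θ − b)))
P_1 = 1/(1+e^{-0.2900}) = 0.5720
P_2 = 1/(1+e^{1.6000}) = 0.1680
P_3 = 1/(1+e^{-0.4300}) = 0.6059
E[score] = 0.5720 + 0.1680 + 0.6059 = 1.3459

1.35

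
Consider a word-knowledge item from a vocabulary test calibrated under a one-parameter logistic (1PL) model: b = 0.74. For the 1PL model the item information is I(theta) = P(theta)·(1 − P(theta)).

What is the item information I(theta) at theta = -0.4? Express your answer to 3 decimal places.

P = 1/(1+e^{1.1400}) = 0.2423
P(1−P) = 0.2423 × 0.7577 = 0.1836
I = P(1−P) = 0.18360

0.184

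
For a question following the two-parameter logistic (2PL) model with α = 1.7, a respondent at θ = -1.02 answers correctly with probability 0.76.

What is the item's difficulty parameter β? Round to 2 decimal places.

P(θ) = 1 / (1 + exp(−α(θ − β)))
logit(0.76) = ln(0.76/0.24) = 1.1527
β = θ − logit/(α) = -1.02 − 1.1527/1.7000 = -1.6980

-1.70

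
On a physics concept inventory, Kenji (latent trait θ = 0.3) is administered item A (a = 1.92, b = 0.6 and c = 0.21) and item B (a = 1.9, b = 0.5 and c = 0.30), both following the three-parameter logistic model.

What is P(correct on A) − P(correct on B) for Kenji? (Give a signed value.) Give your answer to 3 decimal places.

P(θ) = c + (1 − c) · 1 / (1 + exp(−a(θ − b)))
P_A = 0.4943
P_B = 0.5843
P_A − P_B = -0.0900

-0.090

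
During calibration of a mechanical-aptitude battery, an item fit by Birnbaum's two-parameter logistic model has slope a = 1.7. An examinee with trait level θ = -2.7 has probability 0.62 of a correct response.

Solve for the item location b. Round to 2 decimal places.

-2.99

P(θ) = 1 / (1 + exp(−a(θ − b)))
logit(0.62) = ln(0.62/0.38) = 0.4895
b = θ − logit/(a) = -2.7 − 0.4895/1.7000 = -2.9880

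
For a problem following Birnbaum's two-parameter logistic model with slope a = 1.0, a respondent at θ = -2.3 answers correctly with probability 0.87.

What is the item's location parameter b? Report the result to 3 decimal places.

P(θ) = 1 / (1 + exp(−a(θ − b)))
logit(0.87) = ln(0.87/0.13) = 1.9010
b = θ − logit/(a) = -2.3 − 1.9010/1.0000 = -4.2010

-4.201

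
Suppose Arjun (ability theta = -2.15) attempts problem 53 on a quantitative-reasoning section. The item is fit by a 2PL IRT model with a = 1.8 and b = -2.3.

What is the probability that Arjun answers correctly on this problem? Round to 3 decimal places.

0.567

P(theta) = 1 / (1 + exp(−a(theta − b)))
Exponent: 1.8 × (-2.15 − (-2.3)) = 0.2700
1/(1 + e^{-0.2700}) = 0.5671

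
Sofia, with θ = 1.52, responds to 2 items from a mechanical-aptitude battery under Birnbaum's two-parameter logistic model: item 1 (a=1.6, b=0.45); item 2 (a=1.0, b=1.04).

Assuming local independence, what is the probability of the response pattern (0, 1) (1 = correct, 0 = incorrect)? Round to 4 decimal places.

P(θ) = 1 / (1 + exp(−a(θ − b)))
P_1 = 1/(1+e^{-1.7120}) = 0.8471
P_2 = 1/(1+e^{-0.4800}) = 0.6177
L = (1−P_1) × P_2 = 0.1529 × 0.6177 = 0.09446

0.0945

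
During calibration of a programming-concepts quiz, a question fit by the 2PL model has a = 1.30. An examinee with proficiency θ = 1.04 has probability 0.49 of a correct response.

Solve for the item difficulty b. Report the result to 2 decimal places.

1.07

P(θ) = 1 / (1 + exp(−a(θ − b)))
logit(0.49) = ln(0.49/0.51) = -0.0400
b = θ − logit/(a) = 1.04 − (-0.0400)/1.3000 = 1.0708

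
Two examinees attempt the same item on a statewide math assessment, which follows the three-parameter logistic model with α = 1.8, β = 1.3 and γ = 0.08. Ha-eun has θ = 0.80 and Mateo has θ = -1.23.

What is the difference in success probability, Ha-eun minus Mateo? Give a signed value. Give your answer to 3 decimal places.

0.256

P(θ) = γ + (1 − γ) · 1 / (1 + exp(−α(θ − β)))
P(Ha-eun) = 0.3459  [exponent -0.9000]
P(Mateo) = 0.0896  [exponent -4.5540]
Difference = 0.3459 − 0.0896 = 0.2563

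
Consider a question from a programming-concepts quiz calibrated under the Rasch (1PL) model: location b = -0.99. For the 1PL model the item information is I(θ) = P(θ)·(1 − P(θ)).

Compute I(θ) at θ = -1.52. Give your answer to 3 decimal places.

0.233

P = 1/(1+e^{0.5300}) = 0.3705
P(1−P) = 0.3705 × 0.6295 = 0.2332
I = P(1−P) = 0.23323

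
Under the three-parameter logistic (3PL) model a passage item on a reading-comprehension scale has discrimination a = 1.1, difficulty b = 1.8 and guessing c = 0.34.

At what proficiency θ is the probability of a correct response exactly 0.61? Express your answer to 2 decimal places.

1.47

P(θ) = c + (1 − c) · 1 / (1 + exp(−a(θ − b)))
Remove guessing floor: (0.61 − 0.34)/(1 − 0.34) = 0.4091
logit = ln(0.4091/0.5909) = -0.3677
θ = b + logit/(a) = 1.8 + (-0.3677)/1.1000 = 1.4657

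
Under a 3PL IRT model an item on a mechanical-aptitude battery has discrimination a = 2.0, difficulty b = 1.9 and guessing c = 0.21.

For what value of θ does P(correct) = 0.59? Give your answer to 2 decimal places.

1.86

P(θ) = c + (1 − c) · 1 / (1 + exp(−a(θ − b)))
Remove guessing floor: (0.59 − 0.21)/(1 − 0.21) = 0.4810
logit = ln(0.4810/0.5190) = -0.0760
θ = b + logit/(a) = 1.9 + (-0.0760)/2.0000 = 1.8620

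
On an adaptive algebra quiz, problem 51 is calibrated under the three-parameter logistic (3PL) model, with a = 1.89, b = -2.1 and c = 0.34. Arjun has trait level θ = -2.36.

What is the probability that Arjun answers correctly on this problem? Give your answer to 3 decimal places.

0.591

P(θ) = c + (1 − c) · 1 / (1 + exp(−a(θ − b)))
Exponent: 1.89 × (-2.36 − (-2.1)) = -0.4914
1/(1 + e^{0.4914}) = 0.3796
P = 0.34 + 0.66 × 0.3796 = 0.5905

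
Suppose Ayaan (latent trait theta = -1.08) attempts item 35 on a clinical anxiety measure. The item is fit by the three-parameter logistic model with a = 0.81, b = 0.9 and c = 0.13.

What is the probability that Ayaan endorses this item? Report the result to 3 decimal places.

0.276

P(theta) = c + (1 − c) · 1 / (1 + exp(−a(theta − b)))
Exponent: 0.81 × (-1.08 − 0.9) = -1.6038
1/(1 + e^{1.6038}) = 0.1675
P = 0.13 + 0.87 × 0.1675 = 0.2757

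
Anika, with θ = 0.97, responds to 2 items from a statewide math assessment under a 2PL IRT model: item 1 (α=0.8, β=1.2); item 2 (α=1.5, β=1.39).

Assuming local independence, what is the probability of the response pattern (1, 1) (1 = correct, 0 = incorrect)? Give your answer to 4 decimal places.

P(θ) = 1 / (1 + exp(−α(θ − β)))
P_1 = 1/(1+e^{0.1840}) = 0.4541
P_2 = 1/(1+e^{0.6300}) = 0.3475
L = P_1 × P_2 = 0.4541 × 0.3475 = 0.15781

0.1578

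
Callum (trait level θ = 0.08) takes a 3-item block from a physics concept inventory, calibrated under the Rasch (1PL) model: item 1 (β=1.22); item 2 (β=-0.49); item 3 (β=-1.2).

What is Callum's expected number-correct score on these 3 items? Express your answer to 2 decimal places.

1.66

P(θ) = 1 / (1 + exp(−(θ − β)))
P_1 = 1/(1+e^{1.1400}) = 0.2423
P_2 = 1/(1+e^{-0.5700}) = 0.6388
P_3 = 1/(1+e^{-1.2800}) = 0.7824
E[score] = 0.2423 + 0.6388 + 0.7824 = 1.6635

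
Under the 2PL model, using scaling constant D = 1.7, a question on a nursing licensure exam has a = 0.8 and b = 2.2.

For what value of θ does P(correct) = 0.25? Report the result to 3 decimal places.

P(θ) = 1 / (1 + exp(−D·a(θ − b)))
logit = ln(0.2500/0.7500) = -1.0986
θ = b + logit/(1.7·a) = 2.2 + (-1.0986)/1.3600 = 1.3922

1.392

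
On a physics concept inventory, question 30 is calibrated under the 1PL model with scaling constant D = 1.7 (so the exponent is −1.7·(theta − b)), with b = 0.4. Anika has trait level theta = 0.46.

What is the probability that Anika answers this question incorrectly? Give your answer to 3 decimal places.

P(theta) = 1 / (1 + exp(−D·(theta − b)))
Exponent: 1.7 × (0.46 − 0.4) = 0.1020
1/(1 + e^{-0.1020}) = 0.5255
P = 0.5255
P(incorrect) = 1 − 0.5255 = 0.4745

0.475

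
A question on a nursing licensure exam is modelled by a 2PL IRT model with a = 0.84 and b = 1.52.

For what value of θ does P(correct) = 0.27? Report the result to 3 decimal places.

P(θ) = 1 / (1 + exp(−a(θ − b)))
logit = ln(0.2700/0.7300) = -0.9946
θ = b + logit/(a) = 1.52 + (-0.9946)/0.8400 = 0.3359

0.336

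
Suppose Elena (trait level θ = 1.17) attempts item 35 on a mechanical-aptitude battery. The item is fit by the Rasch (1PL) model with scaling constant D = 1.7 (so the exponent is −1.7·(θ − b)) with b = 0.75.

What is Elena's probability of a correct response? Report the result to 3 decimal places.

P(θ) = 1 / (1 + exp(−D·(θ − b)))
Exponent: 1.7 × (1.17 − 0.75) = 0.7140
1/(1 + e^{-0.7140}) = 0.6713
P = 0.6713

0.671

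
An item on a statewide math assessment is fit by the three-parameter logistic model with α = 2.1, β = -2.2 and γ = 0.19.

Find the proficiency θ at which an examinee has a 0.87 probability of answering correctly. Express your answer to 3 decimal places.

P(θ) = γ + (1 − γ) · 1 / (1 + exp(−α(θ − β)))
Remove guessing floor: (0.87 − 0.19)/(1 − 0.19) = 0.8395
logit = ln(0.8395/0.1605) = 1.6546
θ = β + logit/(α) = -2.2 + 1.6546/2.1000 = -1.4121

-1.412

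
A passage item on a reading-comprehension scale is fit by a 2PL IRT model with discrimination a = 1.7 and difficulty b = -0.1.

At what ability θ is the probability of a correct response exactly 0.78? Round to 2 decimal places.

0.64

P(θ) = 1 / (1 + exp(−a(θ − b)))
logit = ln(0.7800/0.2200) = 1.2657
θ = b + logit/(a) = -0.1 + 1.2657/1.7000 = 0.6445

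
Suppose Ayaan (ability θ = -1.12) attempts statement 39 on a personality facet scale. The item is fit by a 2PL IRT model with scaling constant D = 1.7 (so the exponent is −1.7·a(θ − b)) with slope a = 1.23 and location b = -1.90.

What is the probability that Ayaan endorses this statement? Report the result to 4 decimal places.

0.8363

P(θ) = 1 / (1 + exp(−D·a(θ − b)))
Exponent: 1.7 × 1.23 × (-1.12 − (-1.90)) = 1.6310
1/(1 + e^{-1.6310}) = 0.8363
P = 0.8363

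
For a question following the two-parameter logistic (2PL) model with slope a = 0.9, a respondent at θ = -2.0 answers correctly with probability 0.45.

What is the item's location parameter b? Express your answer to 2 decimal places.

-1.78

P(θ) = 1 / (1 + exp(−a(θ − b)))
logit(0.45) = ln(0.45/0.55) = -0.2007
b = θ − logit/(a) = -2.0 − (-0.2007)/0.9000 = -1.7770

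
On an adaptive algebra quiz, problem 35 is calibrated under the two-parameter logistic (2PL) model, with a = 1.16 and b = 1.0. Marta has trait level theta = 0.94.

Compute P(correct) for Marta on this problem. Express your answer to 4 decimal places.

0.4826

P(theta) = 1 / (1 + exp(−a(theta − b)))
Exponent: 1.16 × (0.94 − 1.0) = -0.0696
1/(1 + e^{0.0696}) = 0.4826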